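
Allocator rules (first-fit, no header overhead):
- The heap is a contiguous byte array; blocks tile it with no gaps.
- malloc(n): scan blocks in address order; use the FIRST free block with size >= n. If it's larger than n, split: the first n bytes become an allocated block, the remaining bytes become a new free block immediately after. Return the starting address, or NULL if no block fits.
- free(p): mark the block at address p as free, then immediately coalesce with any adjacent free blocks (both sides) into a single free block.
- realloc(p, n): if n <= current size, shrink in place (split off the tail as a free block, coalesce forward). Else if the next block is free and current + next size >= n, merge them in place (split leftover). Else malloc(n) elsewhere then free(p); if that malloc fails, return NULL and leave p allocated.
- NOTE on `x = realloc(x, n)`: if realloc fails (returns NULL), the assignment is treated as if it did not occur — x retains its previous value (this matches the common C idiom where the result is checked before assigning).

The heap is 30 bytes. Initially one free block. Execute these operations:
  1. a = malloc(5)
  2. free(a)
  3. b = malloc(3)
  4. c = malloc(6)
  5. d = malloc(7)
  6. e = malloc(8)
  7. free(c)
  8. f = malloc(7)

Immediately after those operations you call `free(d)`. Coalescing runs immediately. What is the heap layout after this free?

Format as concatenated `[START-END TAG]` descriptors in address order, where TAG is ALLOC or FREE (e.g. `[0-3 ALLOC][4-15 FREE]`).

Op 1: a = malloc(5) -> a = 0; heap: [0-4 ALLOC][5-29 FREE]
Op 2: free(a) -> (freed a); heap: [0-29 FREE]
Op 3: b = malloc(3) -> b = 0; heap: [0-2 ALLOC][3-29 FREE]
Op 4: c = malloc(6) -> c = 3; heap: [0-2 ALLOC][3-8 ALLOC][9-29 FREE]
Op 5: d = malloc(7) -> d = 9; heap: [0-2 ALLOC][3-8 ALLOC][9-15 ALLOC][16-29 FREE]
Op 6: e = malloc(8) -> e = 16; heap: [0-2 ALLOC][3-8 ALLOC][9-15 ALLOC][16-23 ALLOC][24-29 FREE]
Op 7: free(c) -> (freed c); heap: [0-2 ALLOC][3-8 FREE][9-15 ALLOC][16-23 ALLOC][24-29 FREE]
Op 8: f = malloc(7) -> f = NULL; heap: [0-2 ALLOC][3-8 FREE][9-15 ALLOC][16-23 ALLOC][24-29 FREE]
free(d): d = 9 -> block [9-15 ALLOC]; mark free, coalesce with adjacent free neighbors -> [0-2 ALLOC][3-15 FREE][16-23 ALLOC][24-29 FREE]

Answer: [0-2 ALLOC][3-15 FREE][16-23 ALLOC][24-29 FREE]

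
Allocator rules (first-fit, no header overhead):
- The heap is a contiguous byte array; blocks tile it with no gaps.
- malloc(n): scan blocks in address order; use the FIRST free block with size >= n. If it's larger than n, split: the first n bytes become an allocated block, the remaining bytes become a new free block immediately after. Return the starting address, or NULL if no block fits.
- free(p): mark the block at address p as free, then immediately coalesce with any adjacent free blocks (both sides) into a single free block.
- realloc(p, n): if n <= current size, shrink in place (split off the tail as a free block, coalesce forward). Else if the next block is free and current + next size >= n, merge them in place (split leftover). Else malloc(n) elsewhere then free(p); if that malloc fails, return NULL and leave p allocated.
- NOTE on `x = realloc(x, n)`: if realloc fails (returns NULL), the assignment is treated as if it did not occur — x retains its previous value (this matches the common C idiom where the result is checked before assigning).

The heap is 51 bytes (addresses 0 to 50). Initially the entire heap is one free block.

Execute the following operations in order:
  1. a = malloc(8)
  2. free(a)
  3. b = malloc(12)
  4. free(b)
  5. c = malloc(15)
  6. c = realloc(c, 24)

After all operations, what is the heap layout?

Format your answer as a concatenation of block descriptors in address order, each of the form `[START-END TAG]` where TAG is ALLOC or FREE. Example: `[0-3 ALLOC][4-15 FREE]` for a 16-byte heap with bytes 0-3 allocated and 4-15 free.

Answer: [0-23 ALLOC][24-50 FREE]

Derivation:
Op 1: a = malloc(8) -> a = 0; heap: [0-7 ALLOC][8-50 FREE]
Op 2: free(a) -> (freed a); heap: [0-50 FREE]
Op 3: b = malloc(12) -> b = 0; heap: [0-11 ALLOC][12-50 FREE]
Op 4: free(b) -> (freed b); heap: [0-50 FREE]
Op 5: c = malloc(15) -> c = 0; heap: [0-14 ALLOC][15-50 FREE]
Op 6: c = realloc(c, 24) -> c = 0; heap: [0-23 ALLOC][24-50 FREE]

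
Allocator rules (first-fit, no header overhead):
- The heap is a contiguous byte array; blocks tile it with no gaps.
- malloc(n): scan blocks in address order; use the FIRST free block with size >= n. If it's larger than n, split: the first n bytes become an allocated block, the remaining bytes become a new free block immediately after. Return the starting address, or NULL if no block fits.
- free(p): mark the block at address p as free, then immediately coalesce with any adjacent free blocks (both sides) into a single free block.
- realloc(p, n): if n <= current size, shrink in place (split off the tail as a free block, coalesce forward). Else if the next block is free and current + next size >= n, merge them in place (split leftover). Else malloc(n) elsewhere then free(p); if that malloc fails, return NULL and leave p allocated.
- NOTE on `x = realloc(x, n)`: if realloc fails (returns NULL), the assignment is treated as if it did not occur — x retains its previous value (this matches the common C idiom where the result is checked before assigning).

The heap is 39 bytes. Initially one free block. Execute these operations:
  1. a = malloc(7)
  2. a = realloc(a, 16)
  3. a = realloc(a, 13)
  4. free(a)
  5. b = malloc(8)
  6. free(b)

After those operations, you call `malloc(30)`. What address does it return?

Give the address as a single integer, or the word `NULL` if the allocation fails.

Op 1: a = malloc(7) -> a = 0; heap: [0-6 ALLOC][7-38 FREE]
Op 2: a = realloc(a, 16) -> a = 0; heap: [0-15 ALLOC][16-38 FREE]
Op 3: a = realloc(a, 13) -> a = 0; heap: [0-12 ALLOC][13-38 FREE]
Op 4: free(a) -> (freed a); heap: [0-38 FREE]
Op 5: b = malloc(8) -> b = 0; heap: [0-7 ALLOC][8-38 FREE]
Op 6: free(b) -> (freed b); heap: [0-38 FREE]
malloc(30): first-fit scan over [0-38 FREE] -> 0

Answer: 0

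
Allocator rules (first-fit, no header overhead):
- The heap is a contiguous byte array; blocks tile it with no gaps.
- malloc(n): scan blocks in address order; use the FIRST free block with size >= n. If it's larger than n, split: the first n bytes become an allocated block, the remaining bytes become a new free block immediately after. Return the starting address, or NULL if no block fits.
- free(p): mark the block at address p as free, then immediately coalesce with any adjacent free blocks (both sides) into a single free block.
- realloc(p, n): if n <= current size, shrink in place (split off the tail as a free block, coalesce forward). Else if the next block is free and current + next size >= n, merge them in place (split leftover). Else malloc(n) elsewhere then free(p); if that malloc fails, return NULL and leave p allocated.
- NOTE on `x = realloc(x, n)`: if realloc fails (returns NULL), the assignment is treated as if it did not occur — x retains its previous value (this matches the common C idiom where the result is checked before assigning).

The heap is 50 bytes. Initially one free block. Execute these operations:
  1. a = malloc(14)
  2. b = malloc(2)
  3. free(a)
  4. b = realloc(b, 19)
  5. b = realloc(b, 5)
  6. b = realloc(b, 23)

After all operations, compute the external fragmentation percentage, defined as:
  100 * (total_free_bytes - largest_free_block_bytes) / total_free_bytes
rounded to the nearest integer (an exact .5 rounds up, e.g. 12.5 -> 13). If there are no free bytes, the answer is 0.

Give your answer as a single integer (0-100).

Answer: 48

Derivation:
Op 1: a = malloc(14) -> a = 0; heap: [0-13 ALLOC][14-49 FREE]
Op 2: b = malloc(2) -> b = 14; heap: [0-13 ALLOC][14-15 ALLOC][16-49 FREE]
Op 3: free(a) -> (freed a); heap: [0-13 FREE][14-15 ALLOC][16-49 FREE]
Op 4: b = realloc(b, 19) -> b = 14; heap: [0-13 FREE][14-32 ALLOC][33-49 FREE]
Op 5: b = realloc(b, 5) -> b = 14; heap: [0-13 FREE][14-18 ALLOC][19-49 FREE]
Op 6: b = realloc(b, 23) -> b = 14; heap: [0-13 FREE][14-36 ALLOC][37-49 FREE]
Free blocks: [14 13] total_free=27 largest=14 -> 100*(27-14)/27 = 1300/27 ≈ 48.148 -> rounds to 48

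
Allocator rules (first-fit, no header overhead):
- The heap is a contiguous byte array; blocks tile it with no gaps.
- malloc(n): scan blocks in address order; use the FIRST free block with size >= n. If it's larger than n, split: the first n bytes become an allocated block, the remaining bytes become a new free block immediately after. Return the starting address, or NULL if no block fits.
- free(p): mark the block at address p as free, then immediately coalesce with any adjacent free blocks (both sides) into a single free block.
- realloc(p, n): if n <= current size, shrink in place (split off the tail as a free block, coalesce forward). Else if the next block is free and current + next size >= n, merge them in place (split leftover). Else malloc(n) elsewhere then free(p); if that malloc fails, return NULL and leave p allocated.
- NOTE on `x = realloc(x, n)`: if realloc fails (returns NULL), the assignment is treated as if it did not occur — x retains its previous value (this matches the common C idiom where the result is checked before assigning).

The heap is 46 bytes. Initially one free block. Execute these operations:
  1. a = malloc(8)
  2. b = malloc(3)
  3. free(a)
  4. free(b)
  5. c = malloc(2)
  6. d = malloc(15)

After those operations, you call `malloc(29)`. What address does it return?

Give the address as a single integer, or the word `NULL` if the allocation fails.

Op 1: a = malloc(8) -> a = 0; heap: [0-7 ALLOC][8-45 FREE]
Op 2: b = malloc(3) -> b = 8; heap: [0-7 ALLOC][8-10 ALLOC][11-45 FREE]
Op 3: free(a) -> (freed a); heap: [0-7 FREE][8-10 ALLOC][11-45 FREE]
Op 4: free(b) -> (freed b); heap: [0-45 FREE]
Op 5: c = malloc(2) -> c = 0; heap: [0-1 ALLOC][2-45 FREE]
Op 6: d = malloc(15) -> d = 2; heap: [0-1 ALLOC][2-16 ALLOC][17-45 FREE]
malloc(29): first-fit scan over [0-1 ALLOC][2-16 ALLOC][17-45 FREE] -> 17

Answer: 17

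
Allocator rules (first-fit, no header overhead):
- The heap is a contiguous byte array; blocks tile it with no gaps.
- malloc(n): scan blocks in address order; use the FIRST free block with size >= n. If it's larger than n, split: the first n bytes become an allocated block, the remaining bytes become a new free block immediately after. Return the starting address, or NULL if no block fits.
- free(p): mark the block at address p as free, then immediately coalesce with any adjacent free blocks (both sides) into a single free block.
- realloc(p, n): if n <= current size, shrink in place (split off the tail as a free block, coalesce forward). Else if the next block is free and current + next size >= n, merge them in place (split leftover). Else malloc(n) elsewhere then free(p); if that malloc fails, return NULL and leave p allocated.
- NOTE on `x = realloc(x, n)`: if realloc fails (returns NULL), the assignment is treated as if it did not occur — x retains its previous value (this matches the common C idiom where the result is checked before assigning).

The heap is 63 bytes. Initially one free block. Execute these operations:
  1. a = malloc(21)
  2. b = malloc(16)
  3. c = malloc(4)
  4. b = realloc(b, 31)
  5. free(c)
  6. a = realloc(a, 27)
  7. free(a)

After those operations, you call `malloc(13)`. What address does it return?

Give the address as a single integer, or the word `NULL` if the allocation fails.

Op 1: a = malloc(21) -> a = 0; heap: [0-20 ALLOC][21-62 FREE]
Op 2: b = malloc(16) -> b = 21; heap: [0-20 ALLOC][21-36 ALLOC][37-62 FREE]
Op 3: c = malloc(4) -> c = 37; heap: [0-20 ALLOC][21-36 ALLOC][37-40 ALLOC][41-62 FREE]
Op 4: b = realloc(b, 31) -> NULL (b unchanged); heap: [0-20 ALLOC][21-36 ALLOC][37-40 ALLOC][41-62 FREE]
Op 5: free(c) -> (freed c); heap: [0-20 ALLOC][21-36 ALLOC][37-62 FREE]
Op 6: a = realloc(a, 27) -> NULL (a unchanged); heap: [0-20 ALLOC][21-36 ALLOC][37-62 FREE]
Op 7: free(a) -> (freed a); heap: [0-20 FREE][21-36 ALLOC][37-62 FREE]
malloc(13): first-fit scan over [0-20 FREE][21-36 ALLOC][37-62 FREE] -> 0

Answer: 0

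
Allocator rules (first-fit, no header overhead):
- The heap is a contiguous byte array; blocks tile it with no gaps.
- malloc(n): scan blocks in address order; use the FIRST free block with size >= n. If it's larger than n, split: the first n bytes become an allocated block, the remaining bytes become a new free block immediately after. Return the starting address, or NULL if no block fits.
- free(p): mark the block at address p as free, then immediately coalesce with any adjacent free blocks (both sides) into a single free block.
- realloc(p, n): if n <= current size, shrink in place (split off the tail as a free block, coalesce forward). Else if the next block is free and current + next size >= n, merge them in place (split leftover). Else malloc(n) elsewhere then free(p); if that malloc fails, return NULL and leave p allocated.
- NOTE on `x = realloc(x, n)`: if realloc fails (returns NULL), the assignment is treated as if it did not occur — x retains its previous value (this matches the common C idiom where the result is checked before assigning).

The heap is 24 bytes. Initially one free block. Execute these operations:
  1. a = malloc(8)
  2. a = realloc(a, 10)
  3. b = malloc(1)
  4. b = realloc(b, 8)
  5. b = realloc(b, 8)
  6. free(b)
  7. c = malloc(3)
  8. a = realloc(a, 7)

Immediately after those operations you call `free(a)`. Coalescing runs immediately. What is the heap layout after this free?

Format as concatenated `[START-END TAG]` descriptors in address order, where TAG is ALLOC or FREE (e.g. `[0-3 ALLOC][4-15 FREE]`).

Answer: [0-9 FREE][10-12 ALLOC][13-23 FREE]

Derivation:
Op 1: a = malloc(8) -> a = 0; heap: [0-7 ALLOC][8-23 FREE]
Op 2: a = realloc(a, 10) -> a = 0; heap: [0-9 ALLOC][10-23 FREE]
Op 3: b = malloc(1) -> b = 10; heap: [0-9 ALLOC][10-10 ALLOC][11-23 FREE]
Op 4: b = realloc(b, 8) -> b = 10; heap: [0-9 ALLOC][10-17 ALLOC][18-23 FREE]
Op 5: b = realloc(b, 8) -> b = 10; heap: [0-9 ALLOC][10-17 ALLOC][18-23 FREE]
Op 6: free(b) -> (freed b); heap: [0-9 ALLOC][10-23 FREE]
Op 7: c = malloc(3) -> c = 10; heap: [0-9 ALLOC][10-12 ALLOC][13-23 FREE]
Op 8: a = realloc(a, 7) -> a = 0; heap: [0-6 ALLOC][7-9 FREE][10-12 ALLOC][13-23 FREE]
free(a): a = 0 -> block [0-6 ALLOC]; mark free, coalesce with adjacent free neighbors -> [0-9 FREE][10-12 ALLOC][13-23 FREE]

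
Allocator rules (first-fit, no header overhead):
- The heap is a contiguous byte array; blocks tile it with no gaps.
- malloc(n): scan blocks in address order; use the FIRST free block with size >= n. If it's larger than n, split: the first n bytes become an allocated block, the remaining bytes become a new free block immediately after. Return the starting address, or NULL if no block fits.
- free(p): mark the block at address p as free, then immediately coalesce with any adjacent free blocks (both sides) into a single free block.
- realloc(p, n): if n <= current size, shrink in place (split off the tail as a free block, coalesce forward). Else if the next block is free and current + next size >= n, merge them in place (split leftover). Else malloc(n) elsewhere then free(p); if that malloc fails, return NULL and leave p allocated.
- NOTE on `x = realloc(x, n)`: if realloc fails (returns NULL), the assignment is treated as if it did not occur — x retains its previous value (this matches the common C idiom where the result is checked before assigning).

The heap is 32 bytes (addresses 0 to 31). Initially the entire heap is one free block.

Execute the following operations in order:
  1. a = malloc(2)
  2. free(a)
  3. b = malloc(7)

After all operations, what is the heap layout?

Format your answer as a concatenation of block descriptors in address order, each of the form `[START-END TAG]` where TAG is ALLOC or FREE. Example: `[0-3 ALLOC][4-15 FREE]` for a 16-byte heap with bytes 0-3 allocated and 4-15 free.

Op 1: a = malloc(2) -> a = 0; heap: [0-1 ALLOC][2-31 FREE]
Op 2: free(a) -> (freed a); heap: [0-31 FREE]
Op 3: b = malloc(7) -> b = 0; heap: [0-6 ALLOC][7-31 FREE]

Answer: [0-6 ALLOC][7-31 FREE]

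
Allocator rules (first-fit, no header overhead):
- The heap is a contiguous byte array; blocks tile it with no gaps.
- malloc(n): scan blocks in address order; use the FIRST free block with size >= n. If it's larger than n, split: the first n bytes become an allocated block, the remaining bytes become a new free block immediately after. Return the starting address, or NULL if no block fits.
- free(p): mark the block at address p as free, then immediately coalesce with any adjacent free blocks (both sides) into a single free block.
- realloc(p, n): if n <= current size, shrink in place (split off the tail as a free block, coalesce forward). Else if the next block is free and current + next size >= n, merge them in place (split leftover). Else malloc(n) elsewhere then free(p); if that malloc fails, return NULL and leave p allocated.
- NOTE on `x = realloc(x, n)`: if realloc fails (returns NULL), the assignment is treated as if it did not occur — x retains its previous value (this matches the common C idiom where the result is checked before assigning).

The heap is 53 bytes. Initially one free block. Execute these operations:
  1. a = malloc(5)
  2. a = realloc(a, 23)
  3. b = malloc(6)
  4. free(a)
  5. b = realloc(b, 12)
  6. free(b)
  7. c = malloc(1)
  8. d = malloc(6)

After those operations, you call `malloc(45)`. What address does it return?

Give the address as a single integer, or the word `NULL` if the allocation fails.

Answer: 7

Derivation:
Op 1: a = malloc(5) -> a = 0; heap: [0-4 ALLOC][5-52 FREE]
Op 2: a = realloc(a, 23) -> a = 0; heap: [0-22 ALLOC][23-52 FREE]
Op 3: b = malloc(6) -> b = 23; heap: [0-22 ALLOC][23-28 ALLOC][29-52 FREE]
Op 4: free(a) -> (freed a); heap: [0-22 FREE][23-28 ALLOC][29-52 FREE]
Op 5: b = realloc(b, 12) -> b = 23; heap: [0-22 FREE][23-34 ALLOC][35-52 FREE]
Op 6: free(b) -> (freed b); heap: [0-52 FREE]
Op 7: c = malloc(1) -> c = 0; heap: [0-0 ALLOC][1-52 FREE]
Op 8: d = malloc(6) -> d = 1; heap: [0-0 ALLOC][1-6 ALLOC][7-52 FREE]
malloc(45): first-fit scan over [0-0 ALLOC][1-6 ALLOC][7-52 FREE] -> 7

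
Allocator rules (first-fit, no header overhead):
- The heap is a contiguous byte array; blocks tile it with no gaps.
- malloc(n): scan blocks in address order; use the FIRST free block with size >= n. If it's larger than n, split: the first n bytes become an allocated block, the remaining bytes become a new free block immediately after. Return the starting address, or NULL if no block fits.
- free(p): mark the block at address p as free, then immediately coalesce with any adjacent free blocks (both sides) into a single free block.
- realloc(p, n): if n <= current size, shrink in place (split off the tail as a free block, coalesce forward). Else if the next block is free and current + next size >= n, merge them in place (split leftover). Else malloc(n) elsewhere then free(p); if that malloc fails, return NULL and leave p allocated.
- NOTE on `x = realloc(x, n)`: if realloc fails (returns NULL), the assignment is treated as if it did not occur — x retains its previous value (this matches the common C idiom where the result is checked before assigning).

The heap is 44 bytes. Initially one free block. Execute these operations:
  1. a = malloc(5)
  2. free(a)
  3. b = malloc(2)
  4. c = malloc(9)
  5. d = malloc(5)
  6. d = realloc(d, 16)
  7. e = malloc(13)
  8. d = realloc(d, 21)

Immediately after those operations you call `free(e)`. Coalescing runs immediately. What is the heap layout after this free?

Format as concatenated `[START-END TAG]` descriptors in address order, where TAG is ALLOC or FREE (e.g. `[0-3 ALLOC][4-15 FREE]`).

Answer: [0-1 ALLOC][2-10 ALLOC][11-26 ALLOC][27-43 FREE]

Derivation:
Op 1: a = malloc(5) -> a = 0; heap: [0-4 ALLOC][5-43 FREE]
Op 2: free(a) -> (freed a); heap: [0-43 FREE]
Op 3: b = malloc(2) -> b = 0; heap: [0-1 ALLOC][2-43 FREE]
Op 4: c = malloc(9) -> c = 2; heap: [0-1 ALLOC][2-10 ALLOC][11-43 FREE]
Op 5: d = malloc(5) -> d = 11; heap: [0-1 ALLOC][2-10 ALLOC][11-15 ALLOC][16-43 FREE]
Op 6: d = realloc(d, 16) -> d = 11; heap: [0-1 ALLOC][2-10 ALLOC][11-26 ALLOC][27-43 FREE]
Op 7: e = malloc(13) -> e = 27; heap: [0-1 ALLOC][2-10 ALLOC][11-26 ALLOC][27-39 ALLOC][40-43 FREE]
Op 8: d = realloc(d, 21) -> NULL (d unchanged); heap: [0-1 ALLOC][2-10 ALLOC][11-26 ALLOC][27-39 ALLOC][40-43 FREE]
free(e): e = 27 -> block [27-39 ALLOC]; mark free, coalesce with adjacent free neighbors -> [0-1 ALLOC][2-10 ALLOC][11-26 ALLOC][27-43 FREE]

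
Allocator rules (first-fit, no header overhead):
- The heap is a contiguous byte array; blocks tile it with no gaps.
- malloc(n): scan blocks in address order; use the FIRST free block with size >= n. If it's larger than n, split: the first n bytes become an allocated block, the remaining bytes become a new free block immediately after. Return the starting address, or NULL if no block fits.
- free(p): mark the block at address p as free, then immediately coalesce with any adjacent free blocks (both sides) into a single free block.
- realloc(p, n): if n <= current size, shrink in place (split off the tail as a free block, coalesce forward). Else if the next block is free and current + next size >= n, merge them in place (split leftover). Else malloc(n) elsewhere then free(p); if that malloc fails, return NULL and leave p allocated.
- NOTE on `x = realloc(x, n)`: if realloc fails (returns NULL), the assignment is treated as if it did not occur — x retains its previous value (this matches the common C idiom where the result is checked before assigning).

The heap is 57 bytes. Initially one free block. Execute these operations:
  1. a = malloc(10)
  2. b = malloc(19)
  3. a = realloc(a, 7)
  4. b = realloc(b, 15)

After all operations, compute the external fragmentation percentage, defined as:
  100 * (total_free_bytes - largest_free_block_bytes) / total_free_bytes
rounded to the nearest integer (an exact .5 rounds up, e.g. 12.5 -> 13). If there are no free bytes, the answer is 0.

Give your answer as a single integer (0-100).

Answer: 9

Derivation:
Op 1: a = malloc(10) -> a = 0; heap: [0-9 ALLOC][10-56 FREE]
Op 2: b = malloc(19) -> b = 10; heap: [0-9 ALLOC][10-28 ALLOC][29-56 FREE]
Op 3: a = realloc(a, 7) -> a = 0; heap: [0-6 ALLOC][7-9 FREE][10-28 ALLOC][29-56 FREE]
Op 4: b = realloc(b, 15) -> b = 10; heap: [0-6 ALLOC][7-9 FREE][10-24 ALLOC][25-56 FREE]
Free blocks: [3 32] total_free=35 largest=32 -> 100*(35-32)/35 = 300/35 ≈ 8.571 -> rounds to 9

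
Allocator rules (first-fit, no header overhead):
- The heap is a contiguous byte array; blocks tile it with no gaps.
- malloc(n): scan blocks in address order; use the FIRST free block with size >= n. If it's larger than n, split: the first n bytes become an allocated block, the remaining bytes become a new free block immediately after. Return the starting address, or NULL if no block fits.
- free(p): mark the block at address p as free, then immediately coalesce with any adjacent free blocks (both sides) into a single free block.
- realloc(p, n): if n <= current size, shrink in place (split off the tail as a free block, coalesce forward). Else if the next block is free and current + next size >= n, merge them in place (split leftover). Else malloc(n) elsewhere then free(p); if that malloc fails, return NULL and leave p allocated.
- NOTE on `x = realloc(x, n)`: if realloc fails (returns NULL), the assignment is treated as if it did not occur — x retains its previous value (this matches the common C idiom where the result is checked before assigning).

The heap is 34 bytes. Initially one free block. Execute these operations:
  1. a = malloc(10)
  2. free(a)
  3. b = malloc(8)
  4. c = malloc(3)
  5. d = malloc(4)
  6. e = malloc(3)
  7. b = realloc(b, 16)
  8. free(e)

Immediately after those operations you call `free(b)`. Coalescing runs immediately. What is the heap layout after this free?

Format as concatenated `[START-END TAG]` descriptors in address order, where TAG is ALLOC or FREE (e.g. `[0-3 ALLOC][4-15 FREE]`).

Answer: [0-7 FREE][8-10 ALLOC][11-14 ALLOC][15-33 FREE]

Derivation:
Op 1: a = malloc(10) -> a = 0; heap: [0-9 ALLOC][10-33 FREE]
Op 2: free(a) -> (freed a); heap: [0-33 FREE]
Op 3: b = malloc(8) -> b = 0; heap: [0-7 ALLOC][8-33 FREE]
Op 4: c = malloc(3) -> c = 8; heap: [0-7 ALLOC][8-10 ALLOC][11-33 FREE]
Op 5: d = malloc(4) -> d = 11; heap: [0-7 ALLOC][8-10 ALLOC][11-14 ALLOC][15-33 FREE]
Op 6: e = malloc(3) -> e = 15; heap: [0-7 ALLOC][8-10 ALLOC][11-14 ALLOC][15-17 ALLOC][18-33 FREE]
Op 7: b = realloc(b, 16) -> b = 18; heap: [0-7 FREE][8-10 ALLOC][11-14 ALLOC][15-17 ALLOC][18-33 ALLOC]
Op 8: free(e) -> (freed e); heap: [0-7 FREE][8-10 ALLOC][11-14 ALLOC][15-17 FREE][18-33 ALLOC]
free(b): b = 18 -> block [18-33 ALLOC]; mark free, coalesce with adjacent free neighbors -> [0-7 FREE][8-10 ALLOC][11-14 ALLOC][15-33 FREE]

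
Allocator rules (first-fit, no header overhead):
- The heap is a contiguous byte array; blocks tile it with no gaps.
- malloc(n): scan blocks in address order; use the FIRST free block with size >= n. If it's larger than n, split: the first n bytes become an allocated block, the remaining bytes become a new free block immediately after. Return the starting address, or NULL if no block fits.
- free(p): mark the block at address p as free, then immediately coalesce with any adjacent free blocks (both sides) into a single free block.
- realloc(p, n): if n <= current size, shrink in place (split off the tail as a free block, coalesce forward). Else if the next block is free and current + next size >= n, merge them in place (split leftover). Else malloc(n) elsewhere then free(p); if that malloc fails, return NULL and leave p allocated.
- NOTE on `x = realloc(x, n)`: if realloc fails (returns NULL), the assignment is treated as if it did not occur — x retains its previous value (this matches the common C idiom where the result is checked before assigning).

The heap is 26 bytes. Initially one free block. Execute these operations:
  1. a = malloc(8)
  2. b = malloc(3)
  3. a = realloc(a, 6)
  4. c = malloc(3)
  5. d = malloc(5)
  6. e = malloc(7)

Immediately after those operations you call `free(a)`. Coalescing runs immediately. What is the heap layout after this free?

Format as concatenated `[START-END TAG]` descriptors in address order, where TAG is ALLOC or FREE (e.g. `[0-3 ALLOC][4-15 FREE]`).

Answer: [0-7 FREE][8-10 ALLOC][11-13 ALLOC][14-18 ALLOC][19-25 ALLOC]

Derivation:
Op 1: a = malloc(8) -> a = 0; heap: [0-7 ALLOC][8-25 FREE]
Op 2: b = malloc(3) -> b = 8; heap: [0-7 ALLOC][8-10 ALLOC][11-25 FREE]
Op 3: a = realloc(a, 6) -> a = 0; heap: [0-5 ALLOC][6-7 FREE][8-10 ALLOC][11-25 FREE]
Op 4: c = malloc(3) -> c = 11; heap: [0-5 ALLOC][6-7 FREE][8-10 ALLOC][11-13 ALLOC][14-25 FREE]
Op 5: d = malloc(5) -> d = 14; heap: [0-5 ALLOC][6-7 FREE][8-10 ALLOC][11-13 ALLOC][14-18 ALLOC][19-25 FREE]
Op 6: e = malloc(7) -> e = 19; heap: [0-5 ALLOC][6-7 FREE][8-10 ALLOC][11-13 ALLOC][14-18 ALLOC][19-25 ALLOC]
free(a): a = 0 -> block [0-5 ALLOC]; mark free, coalesce with adjacent free neighbors -> [0-7 FREE][8-10 ALLOC][11-13 ALLOC][14-18 ALLOC][19-25 ALLOC]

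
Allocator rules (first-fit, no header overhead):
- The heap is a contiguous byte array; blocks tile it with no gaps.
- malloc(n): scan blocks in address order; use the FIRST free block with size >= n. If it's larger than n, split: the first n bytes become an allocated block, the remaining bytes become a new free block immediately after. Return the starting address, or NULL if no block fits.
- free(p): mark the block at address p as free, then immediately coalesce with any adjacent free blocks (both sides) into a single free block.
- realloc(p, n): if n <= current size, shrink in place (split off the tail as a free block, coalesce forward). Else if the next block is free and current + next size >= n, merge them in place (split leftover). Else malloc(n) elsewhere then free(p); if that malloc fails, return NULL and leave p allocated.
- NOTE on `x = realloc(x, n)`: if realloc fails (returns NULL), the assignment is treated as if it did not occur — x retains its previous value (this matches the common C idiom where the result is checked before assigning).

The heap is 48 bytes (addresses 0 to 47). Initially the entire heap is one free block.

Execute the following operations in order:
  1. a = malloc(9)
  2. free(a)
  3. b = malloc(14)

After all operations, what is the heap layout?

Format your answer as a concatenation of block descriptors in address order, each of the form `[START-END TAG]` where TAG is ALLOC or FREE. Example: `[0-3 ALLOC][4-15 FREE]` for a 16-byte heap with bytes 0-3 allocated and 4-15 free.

Answer: [0-13 ALLOC][14-47 FREE]

Derivation:
Op 1: a = malloc(9) -> a = 0; heap: [0-8 ALLOC][9-47 FREE]
Op 2: free(a) -> (freed a); heap: [0-47 FREE]
Op 3: b = malloc(14) -> b = 0; heap: [0-13 ALLOC][14-47 FREE]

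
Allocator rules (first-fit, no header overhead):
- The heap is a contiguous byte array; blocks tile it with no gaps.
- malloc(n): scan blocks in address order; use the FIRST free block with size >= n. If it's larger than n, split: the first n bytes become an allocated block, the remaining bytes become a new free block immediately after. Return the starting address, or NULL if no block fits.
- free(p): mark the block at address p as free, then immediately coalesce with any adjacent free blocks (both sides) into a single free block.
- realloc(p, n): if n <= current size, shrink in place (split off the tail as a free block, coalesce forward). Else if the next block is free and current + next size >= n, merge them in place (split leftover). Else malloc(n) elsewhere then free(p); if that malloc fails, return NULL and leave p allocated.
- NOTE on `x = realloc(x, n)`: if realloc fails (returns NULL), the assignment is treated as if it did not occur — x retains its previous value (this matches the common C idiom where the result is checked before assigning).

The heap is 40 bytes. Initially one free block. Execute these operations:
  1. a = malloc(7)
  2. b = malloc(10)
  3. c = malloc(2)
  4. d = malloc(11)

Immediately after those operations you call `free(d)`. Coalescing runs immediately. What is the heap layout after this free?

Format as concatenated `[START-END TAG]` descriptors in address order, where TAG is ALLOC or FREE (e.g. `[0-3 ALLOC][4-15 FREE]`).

Answer: [0-6 ALLOC][7-16 ALLOC][17-18 ALLOC][19-39 FREE]

Derivation:
Op 1: a = malloc(7) -> a = 0; heap: [0-6 ALLOC][7-39 FREE]
Op 2: b = malloc(10) -> b = 7; heap: [0-6 ALLOC][7-16 ALLOC][17-39 FREE]
Op 3: c = malloc(2) -> c = 17; heap: [0-6 ALLOC][7-16 ALLOC][17-18 ALLOC][19-39 FREE]
Op 4: d = malloc(11) -> d = 19; heap: [0-6 ALLOC][7-16 ALLOC][17-18 ALLOC][19-29 ALLOC][30-39 FREE]
free(d): d = 19 -> block [19-29 ALLOC]; mark free, coalesce with adjacent free neighbors -> [0-6 ALLOC][7-16 ALLOC][17-18 ALLOC][19-39 FREE]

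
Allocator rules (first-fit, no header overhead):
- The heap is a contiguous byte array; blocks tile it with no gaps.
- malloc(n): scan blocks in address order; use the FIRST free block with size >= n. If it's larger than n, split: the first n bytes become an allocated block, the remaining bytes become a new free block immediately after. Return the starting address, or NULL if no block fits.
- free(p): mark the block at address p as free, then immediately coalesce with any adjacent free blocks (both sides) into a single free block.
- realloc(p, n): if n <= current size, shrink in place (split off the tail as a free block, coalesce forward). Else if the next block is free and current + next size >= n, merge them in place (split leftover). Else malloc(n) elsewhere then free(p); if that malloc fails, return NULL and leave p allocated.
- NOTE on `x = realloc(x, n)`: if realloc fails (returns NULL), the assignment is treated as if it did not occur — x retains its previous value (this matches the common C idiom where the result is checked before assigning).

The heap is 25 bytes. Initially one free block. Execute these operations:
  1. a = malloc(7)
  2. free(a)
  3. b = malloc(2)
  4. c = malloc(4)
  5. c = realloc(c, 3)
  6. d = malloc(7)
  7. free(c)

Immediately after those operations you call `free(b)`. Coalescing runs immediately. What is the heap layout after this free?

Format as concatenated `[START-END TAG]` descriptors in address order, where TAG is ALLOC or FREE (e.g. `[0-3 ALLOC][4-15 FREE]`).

Answer: [0-4 FREE][5-11 ALLOC][12-24 FREE]

Derivation:
Op 1: a = malloc(7) -> a = 0; heap: [0-6 ALLOC][7-24 FREE]
Op 2: free(a) -> (freed a); heap: [0-24 FREE]
Op 3: b = malloc(2) -> b = 0; heap: [0-1 ALLOC][2-24 FREE]
Op 4: c = malloc(4) -> c = 2; heap: [0-1 ALLOC][2-5 ALLOC][6-24 FREE]
Op 5: c = realloc(c, 3) -> c = 2; heap: [0-1 ALLOC][2-4 ALLOC][5-24 FREE]
Op 6: d = malloc(7) -> d = 5; heap: [0-1 ALLOC][2-4 ALLOC][5-11 ALLOC][12-24 FREE]
Op 7: free(c) -> (freed c); heap: [0-1 ALLOC][2-4 FREE][5-11 ALLOC][12-24 FREE]
free(b): b = 0 -> block [0-1 ALLOC]; mark free, coalesce with adjacent free neighbors -> [0-4 FREE][5-11 ALLOC][12-24 FREE]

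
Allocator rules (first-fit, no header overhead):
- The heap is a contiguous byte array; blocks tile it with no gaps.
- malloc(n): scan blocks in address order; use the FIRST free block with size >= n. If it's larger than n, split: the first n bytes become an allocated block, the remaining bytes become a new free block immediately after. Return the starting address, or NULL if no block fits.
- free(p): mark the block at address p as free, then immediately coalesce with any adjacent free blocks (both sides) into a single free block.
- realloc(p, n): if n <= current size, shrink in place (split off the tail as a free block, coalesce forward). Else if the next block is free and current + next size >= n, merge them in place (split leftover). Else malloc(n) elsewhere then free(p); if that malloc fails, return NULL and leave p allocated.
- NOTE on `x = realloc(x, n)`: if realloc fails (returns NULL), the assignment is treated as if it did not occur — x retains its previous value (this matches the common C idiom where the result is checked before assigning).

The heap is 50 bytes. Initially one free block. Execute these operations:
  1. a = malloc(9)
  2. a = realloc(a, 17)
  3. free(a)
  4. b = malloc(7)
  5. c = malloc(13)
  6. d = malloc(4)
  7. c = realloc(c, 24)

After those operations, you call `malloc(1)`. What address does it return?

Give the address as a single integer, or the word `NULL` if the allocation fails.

Answer: 7

Derivation:
Op 1: a = malloc(9) -> a = 0; heap: [0-8 ALLOC][9-49 FREE]
Op 2: a = realloc(a, 17) -> a = 0; heap: [0-16 ALLOC][17-49 FREE]
Op 3: free(a) -> (freed a); heap: [0-49 FREE]
Op 4: b = malloc(7) -> b = 0; heap: [0-6 ALLOC][7-49 FREE]
Op 5: c = malloc(13) -> c = 7; heap: [0-6 ALLOC][7-19 ALLOC][20-49 FREE]
Op 6: d = malloc(4) -> d = 20; heap: [0-6 ALLOC][7-19 ALLOC][20-23 ALLOC][24-49 FREE]
Op 7: c = realloc(c, 24) -> c = 24; heap: [0-6 ALLOC][7-19 FREE][20-23 ALLOC][24-47 ALLOC][48-49 FREE]
malloc(1): first-fit scan over [0-6 ALLOC][7-19 FREE][20-23 ALLOC][24-47 ALLOC][48-49 FREE] -> 7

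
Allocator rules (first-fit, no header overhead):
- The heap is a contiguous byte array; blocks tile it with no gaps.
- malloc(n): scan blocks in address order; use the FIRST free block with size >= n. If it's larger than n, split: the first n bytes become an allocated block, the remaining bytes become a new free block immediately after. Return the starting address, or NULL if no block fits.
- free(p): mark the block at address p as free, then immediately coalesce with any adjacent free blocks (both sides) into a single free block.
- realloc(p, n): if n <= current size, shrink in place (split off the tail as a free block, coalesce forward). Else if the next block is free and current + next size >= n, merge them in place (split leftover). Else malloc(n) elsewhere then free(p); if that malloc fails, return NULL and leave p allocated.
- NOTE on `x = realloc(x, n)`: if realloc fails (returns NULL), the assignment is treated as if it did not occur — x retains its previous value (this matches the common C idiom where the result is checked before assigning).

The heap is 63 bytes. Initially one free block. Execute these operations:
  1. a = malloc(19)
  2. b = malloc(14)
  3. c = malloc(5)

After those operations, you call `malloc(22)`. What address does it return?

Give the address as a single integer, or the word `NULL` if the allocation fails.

Op 1: a = malloc(19) -> a = 0; heap: [0-18 ALLOC][19-62 FREE]
Op 2: b = malloc(14) -> b = 19; heap: [0-18 ALLOC][19-32 ALLOC][33-62 FREE]
Op 3: c = malloc(5) -> c = 33; heap: [0-18 ALLOC][19-32 ALLOC][33-37 ALLOC][38-62 FREE]
malloc(22): first-fit scan over [0-18 ALLOC][19-32 ALLOC][33-37 ALLOC][38-62 FREE] -> 38

Answer: 38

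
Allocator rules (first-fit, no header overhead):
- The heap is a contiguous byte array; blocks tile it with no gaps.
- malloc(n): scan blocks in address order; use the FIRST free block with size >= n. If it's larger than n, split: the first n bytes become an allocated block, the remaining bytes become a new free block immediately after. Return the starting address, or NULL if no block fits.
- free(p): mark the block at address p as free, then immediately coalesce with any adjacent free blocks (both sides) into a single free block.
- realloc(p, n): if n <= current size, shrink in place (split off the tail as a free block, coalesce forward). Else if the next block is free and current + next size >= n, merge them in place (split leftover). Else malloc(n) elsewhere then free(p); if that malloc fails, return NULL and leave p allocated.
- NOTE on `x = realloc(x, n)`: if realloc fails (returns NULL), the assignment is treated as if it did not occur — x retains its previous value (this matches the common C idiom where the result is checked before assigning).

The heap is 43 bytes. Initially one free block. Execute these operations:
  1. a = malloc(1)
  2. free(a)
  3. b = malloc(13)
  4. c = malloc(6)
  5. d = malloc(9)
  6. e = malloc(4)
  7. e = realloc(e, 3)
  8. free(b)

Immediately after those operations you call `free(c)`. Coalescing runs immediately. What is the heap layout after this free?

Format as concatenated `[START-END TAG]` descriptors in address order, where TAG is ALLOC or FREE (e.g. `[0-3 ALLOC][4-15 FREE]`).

Op 1: a = malloc(1) -> a = 0; heap: [0-0 ALLOC][1-42 FREE]
Op 2: free(a) -> (freed a); heap: [0-42 FREE]
Op 3: b = malloc(13) -> b = 0; heap: [0-12 ALLOC][13-42 FREE]
Op 4: c = malloc(6) -> c = 13; heap: [0-12 ALLOC][13-18 ALLOC][19-42 FREE]
Op 5: d = malloc(9) -> d = 19; heap: [0-12 ALLOC][13-18 ALLOC][19-27 ALLOC][28-42 FREE]
Op 6: e = malloc(4) -> e = 28; heap: [0-12 ALLOC][13-18 ALLOC][19-27 ALLOC][28-31 ALLOC][32-42 FREE]
Op 7: e = realloc(e, 3) -> e = 28; heap: [0-12 ALLOC][13-18 ALLOC][19-27 ALLOC][28-30 ALLOC][31-42 FREE]
Op 8: free(b) -> (freed b); heap: [0-12 FREE][13-18 ALLOC][19-27 ALLOC][28-30 ALLOC][31-42 FREE]
free(c): c = 13 -> block [13-18 ALLOC]; mark free, coalesce with adjacent free neighbors -> [0-18 FREE][19-27 ALLOC][28-30 ALLOC][31-42 FREE]

Answer: [0-18 FREE][19-27 ALLOC][28-30 ALLOC][31-42 FREE]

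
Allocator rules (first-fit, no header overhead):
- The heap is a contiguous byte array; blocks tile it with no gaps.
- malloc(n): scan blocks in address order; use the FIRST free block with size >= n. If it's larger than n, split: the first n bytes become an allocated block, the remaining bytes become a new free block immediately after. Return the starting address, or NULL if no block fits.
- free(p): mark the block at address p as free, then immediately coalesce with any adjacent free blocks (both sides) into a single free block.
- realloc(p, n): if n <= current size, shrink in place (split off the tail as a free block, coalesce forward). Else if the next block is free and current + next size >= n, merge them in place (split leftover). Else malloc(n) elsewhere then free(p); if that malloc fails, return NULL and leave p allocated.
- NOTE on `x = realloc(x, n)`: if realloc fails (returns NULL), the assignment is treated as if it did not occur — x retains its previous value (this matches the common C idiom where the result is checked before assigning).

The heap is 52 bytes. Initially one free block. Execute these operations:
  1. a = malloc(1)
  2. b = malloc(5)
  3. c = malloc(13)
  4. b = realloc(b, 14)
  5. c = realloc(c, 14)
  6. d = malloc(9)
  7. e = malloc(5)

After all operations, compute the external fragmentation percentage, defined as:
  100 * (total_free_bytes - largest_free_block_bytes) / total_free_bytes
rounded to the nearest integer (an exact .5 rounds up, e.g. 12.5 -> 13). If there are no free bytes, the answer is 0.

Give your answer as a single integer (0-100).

Op 1: a = malloc(1) -> a = 0; heap: [0-0 ALLOC][1-51 FREE]
Op 2: b = malloc(5) -> b = 1; heap: [0-0 ALLOC][1-5 ALLOC][6-51 FREE]
Op 3: c = malloc(13) -> c = 6; heap: [0-0 ALLOC][1-5 ALLOC][6-18 ALLOC][19-51 FREE]
Op 4: b = realloc(b, 14) -> b = 19; heap: [0-0 ALLOC][1-5 FREE][6-18 ALLOC][19-32 ALLOC][33-51 FREE]
Op 5: c = realloc(c, 14) -> c = 33; heap: [0-0 ALLOC][1-18 FREE][19-32 ALLOC][33-46 ALLOC][47-51 FREE]
Op 6: d = malloc(9) -> d = 1; heap: [0-0 ALLOC][1-9 ALLOC][10-18 FREE][19-32 ALLOC][33-46 ALLOC][47-51 FREE]
Op 7: e = malloc(5) -> e = 10; heap: [0-0 ALLOC][1-9 ALLOC][10-14 ALLOC][15-18 FREE][19-32 ALLOC][33-46 ALLOC][47-51 FREE]
Free blocks: [4 5] total_free=9 largest=5 -> 100*(9-5)/9 = 400/9 ≈ 44.444 -> rounds to 44

Answer: 44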